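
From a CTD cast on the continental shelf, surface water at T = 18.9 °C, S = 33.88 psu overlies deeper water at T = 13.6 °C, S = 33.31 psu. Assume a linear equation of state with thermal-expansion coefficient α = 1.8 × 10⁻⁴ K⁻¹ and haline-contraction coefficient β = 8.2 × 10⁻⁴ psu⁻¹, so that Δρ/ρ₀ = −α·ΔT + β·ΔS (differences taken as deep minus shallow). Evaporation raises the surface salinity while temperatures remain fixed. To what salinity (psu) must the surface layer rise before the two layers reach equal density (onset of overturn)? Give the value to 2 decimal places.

34.47 psu

Neutral buoyancy requires −α(T_deep − T_surf) + β(S_deep − S_surf′) = 0.
S_surf′ = S_deep − (α/β)·ΔT = 33.31 − (1.8 × 10⁻⁴/8.2 × 10⁻⁴)·(-5.3) = 34.4734 psu.
Increase required: 34.4734 − 33.88 = 0.5934 psu.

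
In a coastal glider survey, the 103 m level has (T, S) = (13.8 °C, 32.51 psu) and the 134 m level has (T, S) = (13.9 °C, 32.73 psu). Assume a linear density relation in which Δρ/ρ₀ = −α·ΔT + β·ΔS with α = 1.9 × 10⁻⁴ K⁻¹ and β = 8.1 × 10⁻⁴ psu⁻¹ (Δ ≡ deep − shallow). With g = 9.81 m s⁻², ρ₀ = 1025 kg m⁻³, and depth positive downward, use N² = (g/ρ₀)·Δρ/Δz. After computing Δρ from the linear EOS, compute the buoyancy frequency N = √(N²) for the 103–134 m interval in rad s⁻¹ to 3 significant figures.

ΔT = +0.1 K, ΔS = +0.22 psu (deep − shallow).
Δρ/ρ₀ = −αΔT + βΔS = -1.90 × 10⁻⁵ + 1.782 × 10⁻⁴ = 1.592 × 10⁻⁴, so Δρ ≈ 0.1632 kg m⁻³.
N² = (g/ρ₀)·Δρ/Δz = g·(Δρ/ρ₀)/Δz = 9.81 × 1.592 × 10⁻⁴ / 31 = 5.0379 × 10⁻⁵ s⁻².
N = √(5.0379 × 10⁻⁵) = 7.0978 × 10⁻³ rad s⁻¹ ≈ 7.10 × 10⁻³ rad s⁻¹.

7.10 × 10⁻³ rad s⁻¹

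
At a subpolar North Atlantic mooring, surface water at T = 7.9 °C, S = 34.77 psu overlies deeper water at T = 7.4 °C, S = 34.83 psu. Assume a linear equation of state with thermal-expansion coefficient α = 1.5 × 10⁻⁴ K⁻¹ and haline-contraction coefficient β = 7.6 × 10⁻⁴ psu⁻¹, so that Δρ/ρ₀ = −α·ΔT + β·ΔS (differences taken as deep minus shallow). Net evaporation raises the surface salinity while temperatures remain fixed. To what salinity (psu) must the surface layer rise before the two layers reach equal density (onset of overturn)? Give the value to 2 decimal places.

34.93 psu

Neutral buoyancy requires −α(T_deep − T_surf) + β(S_deep − S_surf′) = 0.
S_surf′ = S_deep − (α/β)·ΔT = 34.83 − (1.5 × 10⁻⁴/7.6 × 10⁻⁴)·(-0.5) = 34.9287 psu.
Increase required: 34.9287 − 34.77 = 0.1587 psu.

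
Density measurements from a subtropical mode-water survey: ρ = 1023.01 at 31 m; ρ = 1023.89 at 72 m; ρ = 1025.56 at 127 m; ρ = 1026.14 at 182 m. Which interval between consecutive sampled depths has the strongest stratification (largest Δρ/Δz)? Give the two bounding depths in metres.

Compute the density gradient over each adjacent pair:
  31–72 m: Δρ/Δz = 0.88/41 = 0.021 kg m⁻⁴
  72–127 m: Δρ/Δz = 1.67/55 = 0.030 kg m⁻⁴
  127–182 m: Δρ/Δz = 0.58/55 = 0.011 kg m⁻⁴
The largest gradient is in the 72–127 m interval — the pycnocline.

72–127 m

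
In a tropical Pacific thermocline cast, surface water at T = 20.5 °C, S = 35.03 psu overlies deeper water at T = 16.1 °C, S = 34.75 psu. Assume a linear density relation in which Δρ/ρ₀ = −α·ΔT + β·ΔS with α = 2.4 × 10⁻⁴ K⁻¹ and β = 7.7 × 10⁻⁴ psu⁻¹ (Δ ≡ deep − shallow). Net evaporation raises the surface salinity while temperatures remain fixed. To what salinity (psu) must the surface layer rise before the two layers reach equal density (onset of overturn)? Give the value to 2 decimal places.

Neutral buoyancy requires −α(T_deep − T_surf) + β(S_deep − S_surf′) = 0.
S_surf′ = S_deep − (α/β)·ΔT = 34.75 − (2.4 × 10⁻⁴/7.7 × 10⁻⁴)·(-4.4) = 36.1214 psu.
Increase required: 36.1214 − 35.03 = 1.0914 psu.

36.12 psu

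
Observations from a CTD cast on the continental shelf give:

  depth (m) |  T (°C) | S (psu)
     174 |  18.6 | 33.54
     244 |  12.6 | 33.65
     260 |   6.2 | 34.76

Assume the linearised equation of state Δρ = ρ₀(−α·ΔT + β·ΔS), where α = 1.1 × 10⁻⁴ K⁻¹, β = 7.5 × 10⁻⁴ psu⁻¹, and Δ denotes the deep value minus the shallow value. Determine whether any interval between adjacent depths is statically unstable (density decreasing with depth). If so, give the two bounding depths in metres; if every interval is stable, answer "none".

Evaluate Δρ/ρ₀ = −αΔT + βΔS across each adjacent pair:
  174–244 m: −αΔT+βΔS = −(1.1 × 10⁻⁴)(-6.0)+(7.5 × 10⁻⁴)(+0.11) = 7.4 × 10⁻⁴ → stable
  244–260 m: −αΔT+βΔS = −(1.1 × 10⁻⁴)(-6.4)+(7.5 × 10⁻⁴)(+1.11) = 1.5 × 10⁻³ → stable
Every interval has Δρ > 0: the column is stably stratified throughout.

none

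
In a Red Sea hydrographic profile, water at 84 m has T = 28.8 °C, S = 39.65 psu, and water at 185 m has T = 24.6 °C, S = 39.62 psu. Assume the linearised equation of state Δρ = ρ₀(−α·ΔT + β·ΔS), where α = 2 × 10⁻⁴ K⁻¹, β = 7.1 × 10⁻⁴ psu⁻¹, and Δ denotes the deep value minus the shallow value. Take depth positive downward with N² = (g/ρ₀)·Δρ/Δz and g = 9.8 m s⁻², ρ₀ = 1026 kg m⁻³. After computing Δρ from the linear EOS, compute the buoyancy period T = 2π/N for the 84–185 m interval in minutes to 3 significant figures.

11.7 min

ΔT = -4.2 K, ΔS = -0.03 psu (deep − shallow).
Δρ/ρ₀ = −αΔT + βΔS = 8.40 × 10⁻⁴ − 2.13 × 10⁻⁵ = 8.187 × 10⁻⁴, so Δρ ≈ 0.8400 kg m⁻³.
N² = (g/ρ₀)·Δρ/Δz = g·(Δρ/ρ₀)/Δz = 9.8 × 8.187 × 10⁻⁴ / 101 = 7.9438 × 10⁻⁵ s⁻².
N = √(7.9438 × 10⁻⁵) = 8.9128 × 10⁻³ rad s⁻¹ → T = 2π/N = 704.96 s = 11.749 min ≈ 11.7 min.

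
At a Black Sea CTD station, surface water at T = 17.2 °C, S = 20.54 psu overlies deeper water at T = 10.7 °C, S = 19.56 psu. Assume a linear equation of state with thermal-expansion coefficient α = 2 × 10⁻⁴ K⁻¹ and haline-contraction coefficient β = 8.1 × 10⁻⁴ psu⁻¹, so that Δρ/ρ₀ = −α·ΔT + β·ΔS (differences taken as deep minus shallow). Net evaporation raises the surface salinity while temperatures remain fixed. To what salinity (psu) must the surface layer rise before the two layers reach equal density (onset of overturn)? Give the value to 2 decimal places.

21.16 psu

Neutral buoyancy requires −α(T_deep − T_surf) + β(S_deep − S_surf′) = 0.
S_surf′ = S_deep − (α/β)·ΔT = 19.56 − (2 × 10⁻⁴/8.1 × 10⁻⁴)·(-6.5) = 21.1649 psu.
Increase required: 21.1649 − 20.54 = 0.6249 psu.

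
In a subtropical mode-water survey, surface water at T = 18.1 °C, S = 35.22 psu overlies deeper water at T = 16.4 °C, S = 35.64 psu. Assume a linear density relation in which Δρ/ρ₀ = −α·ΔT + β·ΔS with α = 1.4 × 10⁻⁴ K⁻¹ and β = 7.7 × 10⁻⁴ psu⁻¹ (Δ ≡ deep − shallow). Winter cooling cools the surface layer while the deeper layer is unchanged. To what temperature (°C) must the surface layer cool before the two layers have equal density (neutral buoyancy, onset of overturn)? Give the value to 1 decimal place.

14.1 °C

Neutral buoyancy requires Δρ = 0, i.e. −α(T_deep − T_surf′) + β(S_deep − S_surf) = 0.
T_surf′ = T_deep − (β/α)·ΔS = 16.4 − (7.7 × 10⁻⁴/1.4 × 10⁻⁴)·(+0.42) = 14.090 °C.
Cooling required: 18.1 − (14.090) = 4.010 °C.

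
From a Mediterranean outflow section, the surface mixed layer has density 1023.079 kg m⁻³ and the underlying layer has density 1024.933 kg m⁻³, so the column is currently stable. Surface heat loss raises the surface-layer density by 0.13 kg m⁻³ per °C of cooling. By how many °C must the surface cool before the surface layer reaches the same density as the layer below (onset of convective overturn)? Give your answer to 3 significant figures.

14.3 °C

Density deficit of the surface layer: 1024.933 − 1023.079 = 1.854 kg m⁻³.
Required change = 1.854 / 0.13 = 14.3 °C.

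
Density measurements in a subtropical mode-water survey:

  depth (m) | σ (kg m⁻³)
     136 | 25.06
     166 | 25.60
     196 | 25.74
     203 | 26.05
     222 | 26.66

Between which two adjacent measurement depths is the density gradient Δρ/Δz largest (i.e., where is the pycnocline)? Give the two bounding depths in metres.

196–203 m

Compute the density gradient over each adjacent pair:
  136–166 m: Δρ/Δz = 0.54/30 = 0.018 kg m⁻⁴
  166–196 m: Δρ/Δz = 0.14/30 = 4.7 × 10⁻³ kg m⁻⁴
  196–203 m: Δρ/Δz = 0.31/7 = 0.044 kg m⁻⁴
  203–222 m: Δρ/Δz = 0.61/19 = 0.032 kg m⁻⁴
The largest gradient is in the 196–203 m interval — the pycnocline.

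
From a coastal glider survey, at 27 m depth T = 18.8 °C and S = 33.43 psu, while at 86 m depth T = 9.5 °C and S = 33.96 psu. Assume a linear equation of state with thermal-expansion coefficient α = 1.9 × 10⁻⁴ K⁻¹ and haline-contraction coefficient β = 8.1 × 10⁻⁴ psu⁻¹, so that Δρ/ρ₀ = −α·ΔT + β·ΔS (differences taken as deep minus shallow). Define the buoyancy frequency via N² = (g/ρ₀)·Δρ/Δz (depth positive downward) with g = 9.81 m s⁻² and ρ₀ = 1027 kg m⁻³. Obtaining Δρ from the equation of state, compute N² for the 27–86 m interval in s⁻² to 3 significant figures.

3.65 × 10⁻⁴ s⁻²

ΔT = -9.3 K, ΔS = +0.53 psu (deep − shallow).
Δρ/ρ₀ = −αΔT + βΔS = 1.767 × 10⁻³ + 4.293 × 10⁻⁴ = 2.1963 × 10⁻³, so Δρ ≈ 2.256 kg m⁻³.
N² = (g/ρ₀)·Δρ/Δz = g·(Δρ/ρ₀)/Δz = 9.81 × 2.1963 × 10⁻³ / 59 = 3.6518 × 10⁻⁴ s⁻² ≈ 3.65 × 10⁻⁴ s⁻².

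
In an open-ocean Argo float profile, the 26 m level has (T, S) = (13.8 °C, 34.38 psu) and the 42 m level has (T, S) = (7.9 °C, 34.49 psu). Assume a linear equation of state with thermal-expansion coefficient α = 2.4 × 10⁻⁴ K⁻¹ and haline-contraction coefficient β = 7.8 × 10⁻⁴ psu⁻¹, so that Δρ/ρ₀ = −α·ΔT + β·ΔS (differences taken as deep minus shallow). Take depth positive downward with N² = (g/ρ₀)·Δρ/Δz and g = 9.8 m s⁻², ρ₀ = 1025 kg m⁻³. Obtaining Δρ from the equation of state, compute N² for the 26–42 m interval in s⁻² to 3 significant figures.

ΔT = -5.9 K, ΔS = +0.11 psu (deep − shallow).
Δρ/ρ₀ = −αΔT + βΔS = 1.416 × 10⁻³ + 8.58 × 10⁻⁵ = 1.5018 × 10⁻³, so Δρ ≈ 1.539 kg m⁻³.
N² = (g/ρ₀)·Δρ/Δz = g·(Δρ/ρ₀)/Δz = 9.8 × 1.5018 × 10⁻³ / 16 = 9.1985 × 10⁻⁴ s⁻² ≈ 9.20 × 10⁻⁴ s⁻².

9.20 × 10⁻⁴ s⁻²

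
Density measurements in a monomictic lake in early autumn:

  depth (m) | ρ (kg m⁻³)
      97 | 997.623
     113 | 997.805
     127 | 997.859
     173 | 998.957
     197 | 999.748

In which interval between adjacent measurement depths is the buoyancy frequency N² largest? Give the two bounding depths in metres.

173–197 m

Compute the density gradient over each adjacent pair:
  97–113 m: Δρ/Δz = 0.182/16 = 0.011 kg m⁻⁴
  113–127 m: Δρ/Δz = 0.054/14 = 3.9 × 10⁻³ kg m⁻⁴
  127–173 m: Δρ/Δz = 1.098/46 = 0.024 kg m⁻⁴
  173–197 m: Δρ/Δz = 0.791/24 = 0.033 kg m⁻⁴
The largest gradient is in the 173–197 m interval — the pycnocline.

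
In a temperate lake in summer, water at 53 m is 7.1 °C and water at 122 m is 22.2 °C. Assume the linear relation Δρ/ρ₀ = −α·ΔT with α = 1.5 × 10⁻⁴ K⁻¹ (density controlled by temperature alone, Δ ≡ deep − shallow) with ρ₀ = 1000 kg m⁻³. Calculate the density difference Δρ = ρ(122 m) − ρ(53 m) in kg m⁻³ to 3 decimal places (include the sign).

ΔT = +15.1 K, Δρ/ρ₀ = −αΔT = -2.265 × 10⁻³.
Δρ = 1000 × (-2.265 × 10⁻³) = -2.265 kg m⁻³.
Negative Δρ: lighter below, statically unstable.

-2.265 kg m⁻³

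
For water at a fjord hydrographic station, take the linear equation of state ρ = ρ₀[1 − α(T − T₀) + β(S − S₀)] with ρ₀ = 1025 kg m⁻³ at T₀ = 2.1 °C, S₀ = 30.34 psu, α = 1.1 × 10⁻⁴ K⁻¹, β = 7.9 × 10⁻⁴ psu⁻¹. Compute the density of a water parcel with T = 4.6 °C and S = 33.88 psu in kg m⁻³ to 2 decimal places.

T − T₀ = +2.5 K, S − S₀ = +3.54 psu.
Bracket = 1 − α·(+2.5) + β·(+3.54) = 1 + (2.5216 × 10⁻³) = 1.0025216.
ρ = 1025 × 1.0025216 = 1027.58 kg m⁻³.

1027.58 kg m⁻³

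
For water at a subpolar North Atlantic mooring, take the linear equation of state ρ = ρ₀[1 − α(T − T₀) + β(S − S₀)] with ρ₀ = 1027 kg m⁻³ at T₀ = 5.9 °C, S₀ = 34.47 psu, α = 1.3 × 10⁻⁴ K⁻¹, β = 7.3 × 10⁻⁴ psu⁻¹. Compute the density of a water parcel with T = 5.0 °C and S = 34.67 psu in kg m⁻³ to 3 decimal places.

T − T₀ = -0.9 K, S − S₀ = +0.20 psu.
Bracket = 1 − α·(-0.9) + β·(+0.20) = 1 + (2.63 × 10⁻⁴) = 1.0002630.
ρ = 1027 × 1.0002630 = 1027.270 kg m⁻³.

1027.270 kg m⁻³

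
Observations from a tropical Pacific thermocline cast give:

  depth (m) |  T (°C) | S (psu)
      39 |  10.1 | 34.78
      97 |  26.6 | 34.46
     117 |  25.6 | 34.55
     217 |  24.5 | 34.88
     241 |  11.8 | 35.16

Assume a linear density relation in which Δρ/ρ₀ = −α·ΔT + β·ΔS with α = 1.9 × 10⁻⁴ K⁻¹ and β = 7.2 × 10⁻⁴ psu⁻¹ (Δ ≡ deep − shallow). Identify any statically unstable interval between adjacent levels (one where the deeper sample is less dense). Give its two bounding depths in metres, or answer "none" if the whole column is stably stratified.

39–97 m

Evaluate Δρ/ρ₀ = −αΔT + βΔS across each adjacent pair:
  39–97 m: −αΔT+βΔS = −(1.9 × 10⁻⁴)(+16.5)+(7.2 × 10⁻⁴)(-0.32) = -3.4 × 10⁻³ → UNSTABLE
  97–117 m: −αΔT+βΔS = −(1.9 × 10⁻⁴)(-1.0)+(7.2 × 10⁻⁴)(+0.09) = 2.5 × 10⁻⁴ → stable
  117–217 m: −αΔT+βΔS = −(1.9 × 10⁻⁴)(-1.1)+(7.2 × 10⁻⁴)(+0.33) = 4.5 × 10⁻⁴ → stable
  217–241 m: −αΔT+βΔS = −(1.9 × 10⁻⁴)(-12.7)+(7.2 × 10⁻⁴)(+0.28) = 2.6 × 10⁻³ → stable
The 39–97 m interval has Δρ < 0: lighter water underlies denser water.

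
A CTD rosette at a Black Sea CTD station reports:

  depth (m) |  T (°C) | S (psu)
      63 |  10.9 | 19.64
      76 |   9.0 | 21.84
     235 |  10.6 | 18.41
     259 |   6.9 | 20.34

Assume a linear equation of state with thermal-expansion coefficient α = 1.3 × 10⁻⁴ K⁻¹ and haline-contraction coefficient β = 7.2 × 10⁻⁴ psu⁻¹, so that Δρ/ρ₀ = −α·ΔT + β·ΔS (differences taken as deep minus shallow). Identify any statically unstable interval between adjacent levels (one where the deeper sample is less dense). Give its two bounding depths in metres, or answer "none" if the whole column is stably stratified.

76–235 m

Evaluate Δρ/ρ₀ = −αΔT + βΔS across each adjacent pair:
  63–76 m: −αΔT+βΔS = −(1.3 × 10⁻⁴)(-1.9)+(7.2 × 10⁻⁴)(+2.20) = 1.8 × 10⁻³ → stable
  76–235 m: −αΔT+βΔS = −(1.3 × 10⁻⁴)(+1.6)+(7.2 × 10⁻⁴)(-3.43) = -2.7 × 10⁻³ → UNSTABLE
  235–259 m: −αΔT+βΔS = −(1.3 × 10⁻⁴)(-3.7)+(7.2 × 10⁻⁴)(+1.93) = 1.9 × 10⁻³ → stable
The 76–235 m interval has Δρ < 0: lighter water underlies denser water.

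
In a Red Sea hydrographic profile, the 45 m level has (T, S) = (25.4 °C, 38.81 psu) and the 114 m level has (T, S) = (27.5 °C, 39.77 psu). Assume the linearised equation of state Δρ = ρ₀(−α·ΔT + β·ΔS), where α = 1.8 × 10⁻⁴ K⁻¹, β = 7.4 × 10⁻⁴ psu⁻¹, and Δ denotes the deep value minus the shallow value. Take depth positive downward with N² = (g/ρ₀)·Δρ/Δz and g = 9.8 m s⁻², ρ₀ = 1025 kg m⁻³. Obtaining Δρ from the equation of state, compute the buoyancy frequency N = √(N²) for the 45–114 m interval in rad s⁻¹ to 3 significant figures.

ΔT = +2.1 K, ΔS = +0.96 psu (deep − shallow).
Δρ/ρ₀ = −αΔT + βΔS = -3.78 × 10⁻⁴ + 7.104 × 10⁻⁴ = 3.324 × 10⁻⁴, so Δρ ≈ 0.3407 kg m⁻³.
N² = (g/ρ₀)·Δρ/Δz = g·(Δρ/ρ₀)/Δz = 9.8 × 3.324 × 10⁻⁴ / 69 = 4.7210 × 10⁻⁵ s⁻².
N = √(4.7210 × 10⁻⁵) = 6.8710 × 10⁻³ rad s⁻¹ ≈ 6.87 × 10⁻³ rad s⁻¹.

6.87 × 10⁻³ rad s⁻¹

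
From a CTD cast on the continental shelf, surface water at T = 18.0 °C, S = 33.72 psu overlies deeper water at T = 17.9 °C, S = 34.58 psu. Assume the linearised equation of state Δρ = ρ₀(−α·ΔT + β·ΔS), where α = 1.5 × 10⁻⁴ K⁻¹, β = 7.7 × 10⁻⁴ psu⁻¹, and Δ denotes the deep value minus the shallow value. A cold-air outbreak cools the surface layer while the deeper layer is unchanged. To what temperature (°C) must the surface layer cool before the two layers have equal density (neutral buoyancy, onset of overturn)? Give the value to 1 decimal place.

Neutral buoyancy requires Δρ = 0, i.e. −α(T_deep − T_surf′) + β(S_deep − S_surf) = 0.
T_surf′ = T_deep − (β/α)·ΔS = 17.9 − (7.7 × 10⁻⁴/1.5 × 10⁻⁴)·(+0.86) = 13.485 °C.
Cooling required: 18.0 − (13.485) = 4.515 °C.

13.5 °C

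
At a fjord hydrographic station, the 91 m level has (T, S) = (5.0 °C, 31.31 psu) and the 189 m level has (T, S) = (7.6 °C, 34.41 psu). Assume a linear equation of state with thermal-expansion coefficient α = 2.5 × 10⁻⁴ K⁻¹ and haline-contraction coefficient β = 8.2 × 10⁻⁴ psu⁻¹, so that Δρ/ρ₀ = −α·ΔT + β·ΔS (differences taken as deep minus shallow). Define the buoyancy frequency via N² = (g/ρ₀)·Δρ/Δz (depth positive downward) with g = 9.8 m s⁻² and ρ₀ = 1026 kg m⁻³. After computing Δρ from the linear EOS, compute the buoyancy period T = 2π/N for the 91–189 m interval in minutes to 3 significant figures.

ΔT = +2.6 K, ΔS = +3.10 psu (deep − shallow).
Δρ/ρ₀ = −αΔT + βΔS = -6.50 × 10⁻⁴ + 2.542 × 10⁻³ = 1.892 × 10⁻³, so Δρ ≈ 1.941 kg m⁻³.
N² = (g/ρ₀)·Δρ/Δz = g·(Δρ/ρ₀)/Δz = 9.8 × 1.892 × 10⁻³ / 98 = 1.8920 × 10⁻⁴ s⁻².
N = √(1.8920 × 10⁻⁴) = 0.013755 rad s⁻¹ → T = 2π/N = 456.79 s = 7.6132 min ≈ 7.61 min.

7.61 min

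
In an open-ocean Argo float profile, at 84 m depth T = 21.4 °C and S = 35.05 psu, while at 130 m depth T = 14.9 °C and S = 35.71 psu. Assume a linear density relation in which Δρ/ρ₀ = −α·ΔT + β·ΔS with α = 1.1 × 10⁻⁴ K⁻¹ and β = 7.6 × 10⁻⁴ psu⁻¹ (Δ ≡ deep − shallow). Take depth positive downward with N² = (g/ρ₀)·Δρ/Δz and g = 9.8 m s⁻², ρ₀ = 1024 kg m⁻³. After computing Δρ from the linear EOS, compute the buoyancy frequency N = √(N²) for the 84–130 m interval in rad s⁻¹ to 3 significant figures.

ΔT = -6.5 K, ΔS = +0.66 psu (deep − shallow).
Δρ/ρ₀ = −αΔT + βΔS = 7.15 × 10⁻⁴ + 5.016 × 10⁻⁴ = 1.2166 × 10⁻³, so Δρ ≈ 1.246 kg m⁻³.
N² = (g/ρ₀)·Δρ/Δz = g·(Δρ/ρ₀)/Δz = 9.8 × 1.2166 × 10⁻³ / 46 = 2.5919 × 10⁻⁴ s⁻².
N = √(2.5919 × 10⁻⁴) = 0.016099 rad s⁻¹ ≈ 0.0161 rad s⁻¹.

0.0161 rad s⁻¹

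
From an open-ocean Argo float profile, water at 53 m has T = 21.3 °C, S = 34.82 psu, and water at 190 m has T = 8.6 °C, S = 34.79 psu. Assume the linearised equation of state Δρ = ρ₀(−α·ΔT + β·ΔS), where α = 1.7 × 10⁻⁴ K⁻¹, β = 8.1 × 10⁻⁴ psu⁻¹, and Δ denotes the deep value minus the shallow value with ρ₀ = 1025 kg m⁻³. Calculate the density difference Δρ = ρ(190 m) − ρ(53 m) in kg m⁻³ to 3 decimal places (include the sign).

ΔT = -12.7 K, ΔS = -0.03 psu (deep − shallow).
Δρ/ρ₀ = −(1.7 × 10⁻⁴)(-12.7) + (8.1 × 10⁻⁴)(-0.03) = 2.1347 × 10⁻³.
Δρ = 1025 × (2.1347 × 10⁻³) = +2.188 kg m⁻³.
Positive Δρ: denser below, stable.

+2.188 kg m⁻³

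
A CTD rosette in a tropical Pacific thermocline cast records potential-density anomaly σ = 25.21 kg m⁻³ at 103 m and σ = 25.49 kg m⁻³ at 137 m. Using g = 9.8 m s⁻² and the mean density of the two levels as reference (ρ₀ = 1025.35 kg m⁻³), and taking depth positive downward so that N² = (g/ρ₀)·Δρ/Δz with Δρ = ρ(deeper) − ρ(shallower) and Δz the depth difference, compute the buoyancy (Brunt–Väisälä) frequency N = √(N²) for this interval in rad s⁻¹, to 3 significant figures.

8.87 × 10⁻³ rad s⁻¹

Δρ = 1025.49 − 1025.21 = 0.28 kg m⁻³ over Δz = 137 − 103 = 34 m.
N² = (9.8/1025.35) × (0.28/34) = 7.8711 × 10⁻⁵ s⁻².
N = √(7.8711 × 10⁻⁵) = 8.8719 × 10⁻³ rad s⁻¹ ≈ 8.87 × 10⁻³ rad s⁻¹.
Since Δρ > 0 the layer is stably stratified.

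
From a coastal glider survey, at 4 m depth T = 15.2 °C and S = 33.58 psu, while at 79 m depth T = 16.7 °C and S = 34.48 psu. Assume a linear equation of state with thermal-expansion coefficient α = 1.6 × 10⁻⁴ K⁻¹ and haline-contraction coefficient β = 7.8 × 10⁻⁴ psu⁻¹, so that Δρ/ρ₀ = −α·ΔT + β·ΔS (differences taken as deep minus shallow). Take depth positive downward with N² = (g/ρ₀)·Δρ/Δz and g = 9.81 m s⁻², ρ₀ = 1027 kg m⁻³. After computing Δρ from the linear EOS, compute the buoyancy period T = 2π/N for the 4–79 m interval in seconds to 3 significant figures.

808 s

ΔT = +1.5 K, ΔS = +0.90 psu (deep − shallow).
Δρ/ρ₀ = −αΔT + βΔS = -2.40 × 10⁻⁴ + 7.02 × 10⁻⁴ = 4.62 × 10⁻⁴, so Δρ ≈ 0.4745 kg m⁻³.
N² = (g/ρ₀)·Δρ/Δz = g·(Δρ/ρ₀)/Δz = 9.81 × 4.62 × 10⁻⁴ / 75 = 6.0430 × 10⁻⁵ s⁻².
N = √(6.0430 × 10⁻⁵) = 7.7737 × 10⁻³ rad s⁻¹ → T = 2π/N = 808.26 s ≈ 808 s.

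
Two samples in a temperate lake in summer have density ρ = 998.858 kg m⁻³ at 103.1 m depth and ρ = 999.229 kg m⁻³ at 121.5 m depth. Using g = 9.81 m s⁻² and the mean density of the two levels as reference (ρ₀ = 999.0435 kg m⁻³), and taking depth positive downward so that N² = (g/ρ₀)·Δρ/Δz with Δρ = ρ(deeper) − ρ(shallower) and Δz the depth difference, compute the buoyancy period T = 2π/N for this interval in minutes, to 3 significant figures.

Δρ = 999.229 − 998.858 = 0.371 kg m⁻³ over Δz = 121.5 − 103.1 = 18.4 m.
N² = (9.81/999.0435) × (0.371/18.4) = 1.9799 × 10⁻⁴ s⁻².
N = √(1.9799 × 10⁻⁴) = 0.014071 rad s⁻¹, so T = 2π/N = 446.53 s = 7.4422 min ≈ 7.44 min.

7.44 min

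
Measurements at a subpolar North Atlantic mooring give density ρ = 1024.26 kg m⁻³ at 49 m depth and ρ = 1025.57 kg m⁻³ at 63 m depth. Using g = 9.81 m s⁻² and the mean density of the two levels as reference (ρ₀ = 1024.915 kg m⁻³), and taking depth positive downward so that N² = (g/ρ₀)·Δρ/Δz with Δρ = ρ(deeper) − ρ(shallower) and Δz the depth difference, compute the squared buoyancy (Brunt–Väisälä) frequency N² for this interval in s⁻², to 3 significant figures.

8.96 × 10⁻⁴ s⁻²

Δρ = 1025.57 − 1024.26 = 1.31 kg m⁻³ over Δz = 63 − 49 = 14 m.
N² = (9.81/1024.915) × (1.31/14) = 8.9562 × 10⁻⁴ s⁻² ≈ 8.96 × 10⁻⁴ s⁻².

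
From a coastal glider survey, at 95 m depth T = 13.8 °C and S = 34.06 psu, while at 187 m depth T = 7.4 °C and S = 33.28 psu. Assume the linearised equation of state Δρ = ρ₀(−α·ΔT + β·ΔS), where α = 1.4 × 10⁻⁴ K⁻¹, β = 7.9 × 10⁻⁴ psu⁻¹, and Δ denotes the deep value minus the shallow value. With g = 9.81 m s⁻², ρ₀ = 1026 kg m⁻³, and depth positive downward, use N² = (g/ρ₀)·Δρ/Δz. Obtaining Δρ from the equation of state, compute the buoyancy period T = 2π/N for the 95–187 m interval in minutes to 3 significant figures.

ΔT = -6.4 K, ΔS = -0.78 psu (deep − shallow).
Δρ/ρ₀ = −αΔT + βΔS = 8.96 × 10⁻⁴ − 6.162 × 10⁻⁴ = 2.798 × 10⁻⁴, so Δρ ≈ 0.2871 kg m⁻³.
N² = (g/ρ₀)·Δρ/Δz = g·(Δρ/ρ₀)/Δz = 9.81 × 2.798 × 10⁻⁴ / 92 = 2.9835 × 10⁻⁵ s⁻².
N = √(2.9835 × 10⁻⁵) = 5.4621 × 10⁻³ rad s⁻¹ → T = 2π/N = 1.1503 × 10³ s = 19.172 min ≈ 19.2 min.

19.2 min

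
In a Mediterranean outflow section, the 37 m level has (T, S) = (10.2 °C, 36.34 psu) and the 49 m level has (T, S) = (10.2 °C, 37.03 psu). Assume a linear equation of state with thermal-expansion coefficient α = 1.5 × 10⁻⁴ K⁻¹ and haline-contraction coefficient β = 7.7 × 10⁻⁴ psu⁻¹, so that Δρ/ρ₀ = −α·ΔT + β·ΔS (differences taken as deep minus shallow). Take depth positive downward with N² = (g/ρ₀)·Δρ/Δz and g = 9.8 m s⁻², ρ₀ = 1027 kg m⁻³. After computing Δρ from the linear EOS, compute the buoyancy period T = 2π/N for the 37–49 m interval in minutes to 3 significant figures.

ΔT = +0.0 K, ΔS = +0.69 psu (deep − shallow).
Δρ/ρ₀ = −αΔT + βΔS = 0 + 5.313 × 10⁻⁴ = 5.313 × 10⁻⁴, so Δρ ≈ 0.5456 kg m⁻³.
N² = (g/ρ₀)·Δρ/Δz = g·(Δρ/ρ₀)/Δz = 9.8 × 5.313 × 10⁻⁴ / 12 = 4.3389 × 10⁻⁴ s⁻².
N = √(4.3389 × 10⁻⁴) = 0.020830 rad s⁻¹ → T = 2π/N = 301.64 s = 5.0273 min ≈ 5.03 min.

5.03 min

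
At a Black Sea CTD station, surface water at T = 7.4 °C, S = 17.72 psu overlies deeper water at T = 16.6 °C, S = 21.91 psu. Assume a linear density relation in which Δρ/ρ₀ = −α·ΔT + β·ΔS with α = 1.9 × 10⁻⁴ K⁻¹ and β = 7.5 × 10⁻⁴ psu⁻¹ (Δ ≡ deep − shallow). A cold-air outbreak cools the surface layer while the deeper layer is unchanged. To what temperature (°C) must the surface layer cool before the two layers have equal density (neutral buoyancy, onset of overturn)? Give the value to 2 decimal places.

0.06 °C

Neutral buoyancy requires Δρ = 0, i.e. −α(T_deep − T_surf′) + β(S_deep − S_surf) = 0.
T_surf′ = T_deep − (β/α)·ΔS = 16.6 − (7.5 × 10⁻⁴/1.9 × 10⁻⁴)·(+4.19) = 0.0605 °C.
Cooling required: 7.4 − (0.0605) = 7.3395 °C.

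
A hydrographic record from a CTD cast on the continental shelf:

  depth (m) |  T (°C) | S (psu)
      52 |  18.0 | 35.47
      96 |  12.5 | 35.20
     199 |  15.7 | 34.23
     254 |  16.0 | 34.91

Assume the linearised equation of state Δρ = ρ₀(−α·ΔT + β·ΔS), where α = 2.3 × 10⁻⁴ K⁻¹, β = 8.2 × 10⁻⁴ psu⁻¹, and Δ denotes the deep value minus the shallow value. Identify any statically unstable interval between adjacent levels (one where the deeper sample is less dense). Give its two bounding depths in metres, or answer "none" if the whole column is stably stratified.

96–199 m

Evaluate Δρ/ρ₀ = −αΔT + βΔS across each adjacent pair:
  52–96 m: −αΔT+βΔS = −(2.3 × 10⁻⁴)(-5.5)+(8.2 × 10⁻⁴)(-0.27) = 1.0 × 10⁻³ → stable
  96–199 m: −αΔT+βΔS = −(2.3 × 10⁻⁴)(+3.2)+(8.2 × 10⁻⁴)(-0.97) = -1.5 × 10⁻³ → UNSTABLE
  199–254 m: −αΔT+βΔS = −(2.3 × 10⁻⁴)(+0.3)+(8.2 × 10⁻⁴)(+0.68) = 4.9 × 10⁻⁴ → stable
The 96–199 m interval has Δρ < 0: lighter water underlies denser water.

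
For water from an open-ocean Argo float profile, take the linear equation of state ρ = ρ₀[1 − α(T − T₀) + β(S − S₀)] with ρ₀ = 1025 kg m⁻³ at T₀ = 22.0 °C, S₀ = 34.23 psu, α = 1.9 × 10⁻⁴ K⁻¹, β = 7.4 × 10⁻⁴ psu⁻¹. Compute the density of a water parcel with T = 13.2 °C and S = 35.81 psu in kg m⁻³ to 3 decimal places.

1027.912 kg m⁻³

T − T₀ = -8.8 K, S − S₀ = +1.58 psu.
Bracket = 1 − α·(-8.8) + β·(+1.58) = 1 + (2.8412 × 10⁻³) = 1.0028412.
ρ = 1025 × 1.0028412 = 1027.912 kg m⁻³.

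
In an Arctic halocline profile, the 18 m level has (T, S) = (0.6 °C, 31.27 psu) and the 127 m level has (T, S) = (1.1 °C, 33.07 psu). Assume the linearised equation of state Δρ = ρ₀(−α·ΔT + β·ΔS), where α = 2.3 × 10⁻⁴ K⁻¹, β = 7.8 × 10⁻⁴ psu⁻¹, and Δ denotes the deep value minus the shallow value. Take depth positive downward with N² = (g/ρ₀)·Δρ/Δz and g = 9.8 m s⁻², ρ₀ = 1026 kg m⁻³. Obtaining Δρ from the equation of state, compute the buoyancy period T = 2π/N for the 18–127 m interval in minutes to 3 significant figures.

ΔT = +0.5 K, ΔS = +1.80 psu (deep − shallow).
Δρ/ρ₀ = −αΔT + βΔS = -1.15 × 10⁻⁴ + 1.404 × 10⁻³ = 1.289 × 10⁻³, so Δρ ≈ 1.323 kg m⁻³.
N² = (g/ρ₀)·Δρ/Δz = g·(Δρ/ρ₀)/Δz = 9.8 × 1.289 × 10⁻³ / 109 = 1.1589 × 10⁻⁴ s⁻².
N = √(1.1589 × 10⁻⁴) = 0.010765 rad s⁻¹ → T = 2π/N = 583.67 s = 9.7278 min ≈ 9.73 min.

9.73 min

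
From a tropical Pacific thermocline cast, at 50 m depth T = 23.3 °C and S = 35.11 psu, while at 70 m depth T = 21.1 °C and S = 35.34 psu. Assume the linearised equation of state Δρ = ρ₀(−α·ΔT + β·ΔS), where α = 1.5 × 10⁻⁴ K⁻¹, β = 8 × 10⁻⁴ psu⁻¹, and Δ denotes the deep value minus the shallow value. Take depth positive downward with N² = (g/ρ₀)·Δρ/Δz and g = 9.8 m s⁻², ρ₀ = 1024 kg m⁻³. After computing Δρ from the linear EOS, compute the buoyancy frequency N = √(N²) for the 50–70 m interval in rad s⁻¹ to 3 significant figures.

ΔT = -2.2 K, ΔS = +0.23 psu (deep − shallow).
Δρ/ρ₀ = −αΔT + βΔS = 3.30 × 10⁻⁴ + 1.84 × 10⁻⁴ = 5.14 × 10⁻⁴, so Δρ ≈ 0.5263 kg m⁻³.
N² = (g/ρ₀)·Δρ/Δz = g·(Δρ/ρ₀)/Δz = 9.8 × 5.14 × 10⁻⁴ / 20 = 2.5186 × 10⁻⁴ s⁻².
N = √(2.5186 × 10⁻⁴) = 0.015870 rad s⁻¹ ≈ 0.0159 rad s⁻¹.

0.0159 rad s⁻¹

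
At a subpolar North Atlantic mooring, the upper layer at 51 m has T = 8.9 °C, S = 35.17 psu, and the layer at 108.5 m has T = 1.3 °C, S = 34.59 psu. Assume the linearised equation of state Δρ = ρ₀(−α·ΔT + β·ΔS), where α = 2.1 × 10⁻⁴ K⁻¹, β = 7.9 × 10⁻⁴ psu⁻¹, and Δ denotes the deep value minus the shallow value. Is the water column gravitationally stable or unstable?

ΔT = 1.3 − 8.9 = -7.6 K and ΔS = 34.59 − 35.17 = -0.58 psu (deep − shallow).
−αΔT = 1.596 × 10⁻³; βΔS = -4.582 × 10⁻⁴; sum Δρ/ρ₀ = 1.1378 × 10⁻³.
Δρ/ρ₀ > 0, so Δρ > 0: deeper water is denser → statically stable.

stable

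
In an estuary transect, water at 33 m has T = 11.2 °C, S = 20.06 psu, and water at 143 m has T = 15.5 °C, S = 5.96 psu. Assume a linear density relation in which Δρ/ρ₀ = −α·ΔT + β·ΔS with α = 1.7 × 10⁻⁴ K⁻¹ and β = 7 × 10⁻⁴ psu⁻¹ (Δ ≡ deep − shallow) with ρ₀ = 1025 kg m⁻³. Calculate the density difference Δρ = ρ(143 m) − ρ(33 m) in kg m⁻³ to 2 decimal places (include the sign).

ΔT = +4.3 K, ΔS = -14.10 psu (deep − shallow).
Δρ/ρ₀ = −(1.7 × 10⁻⁴)(+4.3) + (7 × 10⁻⁴)(-14.10) = -0.010601.
Δρ = 1025 × (-0.010601) = -10.87 kg m⁻³.
Negative Δρ: lighter below, statically unstable.

-10.87 kg m⁻³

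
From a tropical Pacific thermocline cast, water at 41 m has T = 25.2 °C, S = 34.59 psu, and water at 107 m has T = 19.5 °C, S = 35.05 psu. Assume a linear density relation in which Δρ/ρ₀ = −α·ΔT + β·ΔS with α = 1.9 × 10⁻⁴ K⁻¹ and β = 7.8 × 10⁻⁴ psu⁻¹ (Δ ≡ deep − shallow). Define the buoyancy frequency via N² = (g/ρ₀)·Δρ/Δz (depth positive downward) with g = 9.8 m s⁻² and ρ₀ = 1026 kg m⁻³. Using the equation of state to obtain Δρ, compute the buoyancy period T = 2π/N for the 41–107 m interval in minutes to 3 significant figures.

7.16 min

ΔT = -5.7 K, ΔS = +0.46 psu (deep − shallow).
Δρ/ρ₀ = −αΔT + βΔS = 1.083 × 10⁻³ + 3.588 × 10⁻⁴ = 1.4418 × 10⁻³, so Δρ ≈ 1.479 kg m⁻³.
N² = (g/ρ₀)·Δρ/Δz = g·(Δρ/ρ₀)/Δz = 9.8 × 1.4418 × 10⁻³ / 66 = 2.1409 × 10⁻⁴ s⁻².
N = √(2.1409 × 10⁻⁴) = 0.014632 rad s⁻¹ → T = 2π/N = 429.41 s = 7.1568 min ≈ 7.16 min.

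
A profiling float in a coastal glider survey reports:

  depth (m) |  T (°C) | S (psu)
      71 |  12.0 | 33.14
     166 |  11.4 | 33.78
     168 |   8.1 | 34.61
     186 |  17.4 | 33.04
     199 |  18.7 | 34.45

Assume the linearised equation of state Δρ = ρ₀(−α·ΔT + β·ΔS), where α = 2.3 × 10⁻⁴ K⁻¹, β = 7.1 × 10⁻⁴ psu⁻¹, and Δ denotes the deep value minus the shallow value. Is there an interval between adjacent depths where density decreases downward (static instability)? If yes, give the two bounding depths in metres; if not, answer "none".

168–186 m

Evaluate Δρ/ρ₀ = −αΔT + βΔS across each adjacent pair:
  71–166 m: −αΔT+βΔS = −(2.3 × 10⁻⁴)(-0.6)+(7.1 × 10⁻⁴)(+0.64) = 5.9 × 10⁻⁴ → stable
  166–168 m: −αΔT+βΔS = −(2.3 × 10⁻⁴)(-3.3)+(7.1 × 10⁻⁴)(+0.83) = 1.3 × 10⁻³ → stable
  168–186 m: −αΔT+βΔS = −(2.3 × 10⁻⁴)(+9.3)+(7.1 × 10⁻⁴)(-1.57) = -3.3 × 10⁻³ → UNSTABLE
  186–199 m: −αΔT+βΔS = −(2.3 × 10⁻⁴)(+1.3)+(7.1 × 10⁻⁴)(+1.41) = 7.0 × 10⁻⁴ → stable
The 168–186 m interval has Δρ < 0: lighter water underlies denser water.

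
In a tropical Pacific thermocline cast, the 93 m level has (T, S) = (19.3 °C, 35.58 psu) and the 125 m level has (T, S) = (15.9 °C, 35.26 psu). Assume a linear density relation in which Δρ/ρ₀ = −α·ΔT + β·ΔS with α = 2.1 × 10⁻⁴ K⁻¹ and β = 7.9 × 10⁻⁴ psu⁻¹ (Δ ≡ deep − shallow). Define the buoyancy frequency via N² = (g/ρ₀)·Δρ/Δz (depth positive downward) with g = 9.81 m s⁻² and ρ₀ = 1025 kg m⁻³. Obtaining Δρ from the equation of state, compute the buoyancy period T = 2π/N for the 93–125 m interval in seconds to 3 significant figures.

528 s

ΔT = -3.4 K, ΔS = -0.32 psu (deep − shallow).
Δρ/ρ₀ = −αΔT + βΔS = 7.14 × 10⁻⁴ − 2.528 × 10⁻⁴ = 4.612 × 10⁻⁴, so Δρ ≈ 0.4727 kg m⁻³.
N² = (g/ρ₀)·Δρ/Δz = g·(Δρ/ρ₀)/Δz = 9.81 × 4.612 × 10⁻⁴ / 32 = 1.4139 × 10⁻⁴ s⁻².
N = √(1.4139 × 10⁻⁴) = 0.011891 rad s⁻¹ → T = 2π/N = 528.40 s ≈ 528 s.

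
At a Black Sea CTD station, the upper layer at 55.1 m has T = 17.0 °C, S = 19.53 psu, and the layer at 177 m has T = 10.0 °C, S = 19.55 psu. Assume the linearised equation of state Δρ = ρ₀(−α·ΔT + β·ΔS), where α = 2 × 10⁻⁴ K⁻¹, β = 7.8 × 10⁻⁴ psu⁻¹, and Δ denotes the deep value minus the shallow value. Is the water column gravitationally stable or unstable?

stable

ΔT = 10.0 − 17.0 = -7.0 K and ΔS = 19.55 − 19.53 = +0.02 psu (deep − shallow).
−αΔT = 1.40 × 10⁻³; βΔS = 1.56 × 10⁻⁵; sum Δρ/ρ₀ = 1.4156 × 10⁻³.
Δρ/ρ₀ > 0, so Δρ > 0: deeper water is denser → statically stable.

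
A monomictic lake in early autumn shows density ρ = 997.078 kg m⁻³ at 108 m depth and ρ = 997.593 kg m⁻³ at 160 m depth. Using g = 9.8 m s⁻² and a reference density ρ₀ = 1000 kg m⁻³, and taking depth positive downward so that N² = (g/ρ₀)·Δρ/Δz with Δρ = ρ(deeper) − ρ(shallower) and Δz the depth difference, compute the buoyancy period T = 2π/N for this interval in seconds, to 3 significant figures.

Δρ = 997.593 − 997.078 = 0.515 kg m⁻³ over Δz = 160 − 108 = 52 m.
N² = (9.8/1000) × (0.515/52) = 9.7058 × 10⁻⁵ s⁻².
N = √(9.7058 × 10⁻⁵) = 9.8518 × 10⁻³ rad s⁻¹, so T = 2π/N = 637.77 s ≈ 638 s.

638 s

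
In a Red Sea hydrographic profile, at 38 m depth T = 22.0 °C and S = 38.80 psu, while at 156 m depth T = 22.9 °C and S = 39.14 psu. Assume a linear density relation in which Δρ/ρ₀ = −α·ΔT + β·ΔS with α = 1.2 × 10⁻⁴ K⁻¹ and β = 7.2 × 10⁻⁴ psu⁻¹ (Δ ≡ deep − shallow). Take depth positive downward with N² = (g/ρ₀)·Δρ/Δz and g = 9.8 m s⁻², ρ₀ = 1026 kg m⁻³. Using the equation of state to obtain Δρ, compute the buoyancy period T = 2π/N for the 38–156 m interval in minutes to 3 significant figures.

ΔT = +0.9 K, ΔS = +0.34 psu (deep − shallow).
Δρ/ρ₀ = −αΔT + βΔS = -1.08 × 10⁻⁴ + 2.448 × 10⁻⁴ = 1.368 × 10⁻⁴, so Δρ ≈ 0.1404 kg m⁻³.
N² = (g/ρ₀)·Δρ/Δz = g·(Δρ/ρ₀)/Δz = 9.8 × 1.368 × 10⁻⁴ / 118 = 1.1361 × 10⁻⁵ s⁻².
N = √(1.1361 × 10⁻⁵) = 3.3706 × 10⁻³ rad s⁻¹ → T = 2π/N = 1.8641 × 10³ s = 31.068 min ≈ 31.1 min.

31.1 min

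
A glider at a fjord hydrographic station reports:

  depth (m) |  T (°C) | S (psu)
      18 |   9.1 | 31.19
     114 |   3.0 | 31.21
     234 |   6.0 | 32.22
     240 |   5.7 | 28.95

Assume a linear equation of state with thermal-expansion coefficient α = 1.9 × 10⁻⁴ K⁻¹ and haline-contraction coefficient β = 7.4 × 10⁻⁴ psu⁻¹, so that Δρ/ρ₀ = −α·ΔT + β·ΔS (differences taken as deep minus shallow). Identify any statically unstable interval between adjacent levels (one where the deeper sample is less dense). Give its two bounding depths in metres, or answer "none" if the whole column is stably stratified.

Evaluate Δρ/ρ₀ = −αΔT + βΔS across each adjacent pair:
  18–114 m: −αΔT+βΔS = −(1.9 × 10⁻⁴)(-6.1)+(7.4 × 10⁻⁴)(+0.02) = 1.2 × 10⁻³ → stable
  114–234 m: −αΔT+βΔS = −(1.9 × 10⁻⁴)(+3.0)+(7.4 × 10⁻⁴)(+1.01) = 1.8 × 10⁻⁴ → stable
  234–240 m: −αΔT+βΔS = −(1.9 × 10⁻⁴)(-0.3)+(7.4 × 10⁻⁴)(-3.27) = -2.4 × 10⁻³ → UNSTABLE
The 234–240 m interval has Δρ < 0: lighter water underlies denser water.

234–240 m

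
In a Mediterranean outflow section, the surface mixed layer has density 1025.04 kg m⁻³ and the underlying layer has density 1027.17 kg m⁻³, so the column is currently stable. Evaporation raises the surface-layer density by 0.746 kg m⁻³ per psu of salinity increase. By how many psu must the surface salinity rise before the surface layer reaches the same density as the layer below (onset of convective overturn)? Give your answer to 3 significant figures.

2.86 psu

Density deficit of the surface layer: 1027.17 − 1025.04 = 2.13 kg m⁻³.
Required change = 2.13 / 0.746 = 2.86 psu.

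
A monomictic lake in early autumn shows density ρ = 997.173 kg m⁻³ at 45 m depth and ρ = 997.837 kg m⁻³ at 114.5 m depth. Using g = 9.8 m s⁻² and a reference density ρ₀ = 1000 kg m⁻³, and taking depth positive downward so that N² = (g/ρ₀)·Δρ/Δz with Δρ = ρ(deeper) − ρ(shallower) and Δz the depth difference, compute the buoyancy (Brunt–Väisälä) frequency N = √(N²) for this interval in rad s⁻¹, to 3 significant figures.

Δρ = 997.837 − 997.173 = 0.664 kg m⁻³ over Δz = 114.5 − 45 = 69.5 m.
N² = (9.8/1000) × (0.664/69.5) = 9.3629 × 10⁻⁵ s⁻².
N = √(9.3629 × 10⁻⁵) = 9.6762 × 10⁻³ rad s⁻¹ ≈ 9.68 × 10⁻³ rad s⁻¹.
Since Δρ > 0 the layer is stably stratified.

9.68 × 10⁻³ rad s⁻¹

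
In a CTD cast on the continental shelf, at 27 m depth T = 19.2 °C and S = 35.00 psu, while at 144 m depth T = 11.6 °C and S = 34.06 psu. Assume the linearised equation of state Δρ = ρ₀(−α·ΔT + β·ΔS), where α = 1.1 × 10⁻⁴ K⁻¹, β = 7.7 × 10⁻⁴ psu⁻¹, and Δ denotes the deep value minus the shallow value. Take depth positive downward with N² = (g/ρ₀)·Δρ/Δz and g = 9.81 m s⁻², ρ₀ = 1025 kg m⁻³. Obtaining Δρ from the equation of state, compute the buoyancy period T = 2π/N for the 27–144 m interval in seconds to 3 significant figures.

ΔT = -7.6 K, ΔS = -0.94 psu (deep − shallow).
Δρ/ρ₀ = −αΔT + βΔS = 8.36 × 10⁻⁴ − 7.238 × 10⁻⁴ = 1.122 × 10⁻⁴, so Δρ ≈ 0.1150 kg m⁻³.
N² = (g/ρ₀)·Δρ/Δz = g·(Δρ/ρ₀)/Δz = 9.81 × 1.122 × 10⁻⁴ / 117 = 9.4075 × 10⁻⁶ s⁻².
N = √(9.4075 × 10⁻⁶) = 3.0672 × 10⁻³ rad s⁻¹ → T = 2π/N = 2.0485 × 10³ s ≈ 2.05 × 10³ s.

2.05 × 10³ s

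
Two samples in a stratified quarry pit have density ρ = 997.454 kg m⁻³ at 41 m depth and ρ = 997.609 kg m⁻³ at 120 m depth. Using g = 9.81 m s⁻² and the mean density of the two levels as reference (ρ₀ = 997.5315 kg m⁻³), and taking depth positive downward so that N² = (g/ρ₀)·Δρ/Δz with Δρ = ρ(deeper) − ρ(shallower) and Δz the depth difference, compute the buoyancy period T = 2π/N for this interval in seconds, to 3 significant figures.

Δρ = 997.609 − 997.454 = 0.155 kg m⁻³ over Δz = 120 − 41 = 79 m.
N² = (9.81/997.5315) × (0.155/79) = 1.9295 × 10⁻⁵ s⁻².
N = √(1.9295 × 10⁻⁵) = 4.3926 × 10⁻³ rad s⁻¹, so T = 2π/N = 1.4304 × 10³ s ≈ 1.43 × 10³ s.

1.43 × 10³ s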